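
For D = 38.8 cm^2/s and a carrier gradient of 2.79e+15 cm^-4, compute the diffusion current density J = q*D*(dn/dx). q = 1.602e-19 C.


Step 1: J = q * D * (dn/dx)
Step 2: J = 1.602e-19 * 38.8 * 2.79e+15
Step 3: J = 1.73e-02 A/cm^2

1.73e-02


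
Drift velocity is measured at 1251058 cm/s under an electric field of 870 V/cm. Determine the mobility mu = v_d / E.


Step 1: mu = v_d / E
Step 2: mu = 1251058 / 870
Step 3: mu = 1438.0 cm^2/(V*s)

1438.0


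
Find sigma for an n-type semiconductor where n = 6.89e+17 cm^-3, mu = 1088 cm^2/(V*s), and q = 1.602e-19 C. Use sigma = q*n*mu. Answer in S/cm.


Step 1: sigma = q * n * mu
Step 2: sigma = 1.602e-19 * 6.89e+17 * 1088
Step 3: sigma = 1.201e+02 S/cm

1.201e+02


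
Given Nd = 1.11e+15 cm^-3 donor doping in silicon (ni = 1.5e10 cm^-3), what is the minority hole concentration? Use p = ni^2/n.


Step 1: Since Nd >> ni, n ≈ Nd = 1.11e+15 cm^-3
Step 2: p = ni^2 / n = (1.5e10)^2 / 1.11e+15
Step 3: p = 2.25e20 / 1.11e+15 = 2.03e+05 cm^-3

2.03e+05


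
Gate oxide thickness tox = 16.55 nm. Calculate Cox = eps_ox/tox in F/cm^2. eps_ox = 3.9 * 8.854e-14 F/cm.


Step 1: eps_ox = 3.9 * 8.854e-14 = 3.45306e-13 F/cm
Step 2: tox in cm = 16.55 nm * 1e-7 = 1.6550e-06 cm
Step 3: Cox = 3.45306e-13 / 1.6550e-06 = 2.09e-07 F/cm^2

2.09e-07


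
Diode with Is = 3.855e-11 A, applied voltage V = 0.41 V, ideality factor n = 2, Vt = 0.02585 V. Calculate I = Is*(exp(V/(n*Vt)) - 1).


Step 1: V/(n*Vt) = 0.41/(2*0.02585) = 7.9304
Step 2: exp(7.9304) = 2.7805e+03
Step 3: I = 3.855e-11 * (2.7805e+03 - 1) = 1.07e-07 A

1.07e-07


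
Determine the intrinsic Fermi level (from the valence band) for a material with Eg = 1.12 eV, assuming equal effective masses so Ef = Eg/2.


Step 1: For an intrinsic semiconductor, the Fermi level sits at midgap.
Step 2: Ef = Eg / 2 = 1.12 / 2 = 0.56 eV

0.56


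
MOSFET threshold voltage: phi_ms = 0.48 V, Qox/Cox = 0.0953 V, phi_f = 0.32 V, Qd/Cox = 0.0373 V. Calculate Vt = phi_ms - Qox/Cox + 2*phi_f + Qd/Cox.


Step 1: Vt = phi_ms - Qox/Cox + 2*phi_f + Qd/Cox
Step 2: Vt = 0.48 - 0.0953 + 2*0.32 + 0.0373
Step 3: Vt = 0.48 - 0.0953 + 0.64 + 0.0373
Step 4: Vt = 1.062 V

1.062


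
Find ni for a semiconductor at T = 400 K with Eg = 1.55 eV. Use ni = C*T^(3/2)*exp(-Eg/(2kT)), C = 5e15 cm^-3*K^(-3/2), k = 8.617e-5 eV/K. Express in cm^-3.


Step 1: Compute kT = 8.617e-5 * 400 = 0.034468 eV
Step 2: Exponent = -Eg/(2kT) = -1.55/(2*0.034468) = -22.48462
Step 3: T^(3/2) = 400^1.5 = 8000.00
Step 4: ni = 5e15 * 8000.00 * exp(-22.48462) = 6.87e+09 cm^-3

6.87e+09


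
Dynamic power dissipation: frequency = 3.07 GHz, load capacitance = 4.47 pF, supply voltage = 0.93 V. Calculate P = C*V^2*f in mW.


Step 1: V^2 = 0.93^2 = 0.8649 V^2
Step 2: P = C*V^2*f = 4.47e-12 F * 0.8649 * 3.07e9 Hz
Step 3: P = 1.186893621e-02 W
Step 4: P = 11.869 mW

11.869


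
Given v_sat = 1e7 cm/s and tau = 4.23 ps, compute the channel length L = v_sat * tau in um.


Step 1: tau in seconds = 4.23 ps * 1e-12 = 4.2300e-12 s
Step 2: L = v_sat * tau = 1e7 * 4.2300e-12 = 4.2300e-05 cm
Step 3: L in um = 4.2300e-05 * 1e4 = 0.423 um

0.423


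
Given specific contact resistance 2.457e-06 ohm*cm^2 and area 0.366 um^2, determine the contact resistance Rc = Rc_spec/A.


Step 1: Convert area to cm^2: 0.366 um^2 = 3.6600e-09 cm^2
Step 2: Rc = Rc_spec / A = 2.457e-06 / 3.6600e-09
Step 3: Rc = 6.71e+02 ohms

6.71e+02


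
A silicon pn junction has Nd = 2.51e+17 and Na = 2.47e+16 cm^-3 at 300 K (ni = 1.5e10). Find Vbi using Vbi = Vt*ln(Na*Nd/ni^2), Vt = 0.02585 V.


Step 1: Compute Na*Nd/ni^2 = 2.47e+16 * 2.51e+17 / (1.5e10)^2 = 2.7554e+13
Step 2: ln(2.7554e+13) = 30.9472
Step 3: Vbi = 0.02585 * 30.9472 = 0.8 V

0.8


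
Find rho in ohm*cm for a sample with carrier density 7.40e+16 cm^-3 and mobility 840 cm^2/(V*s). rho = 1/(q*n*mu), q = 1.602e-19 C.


Step 1: sigma = q * n * mu = 1.602e-19 * 7.40e+16 * 840 = 9.95803e+00 S/cm
Step 2: rho = 1 / sigma = 1 / 9.95803e+00 = 0.1004 ohm*cm

0.1004


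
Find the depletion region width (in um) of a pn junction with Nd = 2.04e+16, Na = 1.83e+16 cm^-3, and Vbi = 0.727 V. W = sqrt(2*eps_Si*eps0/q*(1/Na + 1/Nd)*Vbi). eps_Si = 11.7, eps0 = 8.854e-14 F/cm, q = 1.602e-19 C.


Step 1: 1/Na + 1/Nd = 1/1.83e+16 + 1/2.04e+16 = 1.03664e-16
Step 2: 2*eps*eps0/q = 2*11.7*8.854e-14/1.602e-19 = 1.293281e+07
Step 3: W^2 = 1.293281e+07 * 1.03664e-16 * 0.727 = 9.74665e-10
Step 4: W = sqrt(9.74665e-10) = 3.122e-05 cm = 0.3122 um

0.3122


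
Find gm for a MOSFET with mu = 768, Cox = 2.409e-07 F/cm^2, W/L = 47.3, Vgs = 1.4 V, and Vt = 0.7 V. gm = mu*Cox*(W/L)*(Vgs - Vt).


Step 1: Vov = Vgs - Vt = 1.4 - 0.7 = 0.7 V
Step 2: gm = mu * Cox * (W/L) * Vov
Step 3: gm = 768 * 2.409e-07 * 47.3 * 0.7 = 6.13e-03 S

6.13e-03


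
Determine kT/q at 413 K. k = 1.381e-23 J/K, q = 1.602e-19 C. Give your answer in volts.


Step 1: kT = 1.381e-23 * 413 = 5.70353e-21 J
Step 2: Vt = kT/q = 5.70353e-21 / 1.602e-19
Step 3: Vt = 0.0356 V

0.0356


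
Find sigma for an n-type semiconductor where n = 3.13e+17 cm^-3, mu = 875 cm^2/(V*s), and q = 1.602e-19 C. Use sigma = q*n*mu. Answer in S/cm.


Step 1: sigma = q * n * mu
Step 2: sigma = 1.602e-19 * 3.13e+17 * 875
Step 3: sigma = 4.387e+01 S/cm

4.387e+01


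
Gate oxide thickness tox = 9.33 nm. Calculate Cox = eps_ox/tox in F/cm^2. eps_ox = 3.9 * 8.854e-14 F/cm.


Step 1: eps_ox = 3.9 * 8.854e-14 = 3.45306e-13 F/cm
Step 2: tox in cm = 9.33 nm * 1e-7 = 9.3300e-07 cm
Step 3: Cox = 3.45306e-13 / 9.3300e-07 = 3.70e-07 F/cm^2

3.70e-07


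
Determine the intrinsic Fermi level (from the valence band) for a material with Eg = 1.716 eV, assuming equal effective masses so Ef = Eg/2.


Step 1: For an intrinsic semiconductor, the Fermi level sits at midgap.
Step 2: Ef = Eg / 2 = 1.716 / 2 = 0.858 eV

0.858


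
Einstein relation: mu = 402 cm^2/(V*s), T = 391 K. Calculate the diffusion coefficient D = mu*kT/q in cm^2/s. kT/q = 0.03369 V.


Step 1: D = mu * (kT/q)
Step 2: D = 402 * 0.03369
Step 3: D = 13.54 cm^2/s

13.54


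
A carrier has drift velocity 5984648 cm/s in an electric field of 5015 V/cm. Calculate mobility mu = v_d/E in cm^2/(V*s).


Step 1: mu = v_d / E
Step 2: mu = 5984648 / 5015
Step 3: mu = 1193.35 cm^2/(V*s)

1193.35


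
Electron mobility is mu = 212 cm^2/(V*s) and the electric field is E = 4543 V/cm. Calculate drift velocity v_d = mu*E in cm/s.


Step 1: v_d = mu * E
Step 2: v_d = 212 * 4543 = 963116
Step 3: v_d = 9.63e+05 cm/s

9.63e+05


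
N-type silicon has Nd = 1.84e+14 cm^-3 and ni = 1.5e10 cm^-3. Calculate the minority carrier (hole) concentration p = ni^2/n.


Step 1: Since Nd >> ni, n ≈ Nd = 1.84e+14 cm^-3
Step 2: p = ni^2 / n = (1.5e10)^2 / 1.84e+14
Step 3: p = 2.25e20 / 1.84e+14 = 1.22e+06 cm^-3

1.22e+06


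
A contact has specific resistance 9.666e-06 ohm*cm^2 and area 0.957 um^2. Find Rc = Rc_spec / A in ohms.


Step 1: Convert area to cm^2: 0.957 um^2 = 9.5700e-09 cm^2
Step 2: Rc = Rc_spec / A = 9.666e-06 / 9.5700e-09
Step 3: Rc = 1.01e+03 ohms

1.01e+03


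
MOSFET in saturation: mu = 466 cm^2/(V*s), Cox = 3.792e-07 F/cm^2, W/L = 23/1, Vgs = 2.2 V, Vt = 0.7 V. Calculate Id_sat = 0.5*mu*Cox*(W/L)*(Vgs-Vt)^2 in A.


Step 1: Overdrive voltage Vov = Vgs - Vt = 2.2 - 0.7 = 1.5 V
Step 2: W/L = 23/1 = 23
Step 3: Id = 0.5 * 466 * 3.792e-07 * 23 * 1.5^2
Step 4: Id = 4.57e-03 A

4.57e-03


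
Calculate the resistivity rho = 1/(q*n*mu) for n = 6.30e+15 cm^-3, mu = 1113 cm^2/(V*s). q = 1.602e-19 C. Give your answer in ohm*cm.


Step 1: sigma = q * n * mu = 1.602e-19 * 6.30e+15 * 1113 = 1.12331e+00 S/cm
Step 2: rho = 1 / sigma = 1 / 1.12331e+00 = 0.8902 ohm*cm

0.8902


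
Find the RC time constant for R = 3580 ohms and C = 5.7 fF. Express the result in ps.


Step 1: tau = R * C
Step 2: tau = 3580 * 5.7 fF = 3580 * 5.7e-15 F
Step 3: tau = 2.0406e-11 s = 20.406 ps

20.406


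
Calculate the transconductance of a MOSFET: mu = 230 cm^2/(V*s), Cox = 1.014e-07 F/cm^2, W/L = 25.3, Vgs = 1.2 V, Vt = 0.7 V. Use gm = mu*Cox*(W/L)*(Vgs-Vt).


Step 1: Vov = Vgs - Vt = 1.2 - 0.7 = 0.5 V
Step 2: gm = mu * Cox * (W/L) * Vov
Step 3: gm = 230 * 1.014e-07 * 25.3 * 0.5 = 2.95e-04 S

2.95e-04


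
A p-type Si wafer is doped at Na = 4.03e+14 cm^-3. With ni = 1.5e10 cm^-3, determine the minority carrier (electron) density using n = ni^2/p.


Step 1: Majority hole concentration p ≈ Na = 4.03e+14 cm^-3
Step 2: n = ni^2 / Na = (1.5e10)^2 / 4.03e+14
Step 3: n = 5.58e+05 cm^-3

5.58e+05


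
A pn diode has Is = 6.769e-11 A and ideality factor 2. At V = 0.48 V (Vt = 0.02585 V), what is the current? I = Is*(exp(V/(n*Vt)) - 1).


Step 1: V/(n*Vt) = 0.48/(2*0.02585) = 9.2843
Step 2: exp(9.2843) = 1.0768e+04
Step 3: I = 6.769e-11 * (1.0768e+04 - 1) = 7.29e-07 A

7.29e-07


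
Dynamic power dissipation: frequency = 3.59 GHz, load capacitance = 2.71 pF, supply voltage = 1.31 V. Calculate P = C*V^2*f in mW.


Step 1: V^2 = 1.31^2 = 1.7161 V^2
Step 2: P = C*V^2*f = 2.71e-12 F * 1.7161 * 3.59e9 Hz
Step 3: P = 1.669576529e-02 W
Step 4: P = 16.696 mW

16.696


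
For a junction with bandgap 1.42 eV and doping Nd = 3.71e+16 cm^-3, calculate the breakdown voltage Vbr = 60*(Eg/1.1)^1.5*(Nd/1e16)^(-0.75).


Step 1: Eg/1.1 = 1.42/1.1 = 1.290909
Step 2: (Eg/1.1)^1.5 = 1.290909^1.5 = 1.466707
Step 3: (Nd/1e16)^(-0.75) = (3.71)^(-0.75) = 0.374084
Step 4: Vbr = 60 * 1.466707 * 0.374084 = 32.9 V

32.9


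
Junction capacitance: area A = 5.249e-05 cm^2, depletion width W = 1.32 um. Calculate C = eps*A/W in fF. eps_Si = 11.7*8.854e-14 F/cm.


Step 1: eps_Si = 11.7 * 8.854e-14 = 1.035918e-12 F/cm
Step 2: W in cm = 1.32 * 1e-4 = 1.32e-04 cm
Step 3: C = 1.035918e-12 * 5.249e-05 / 1.32e-04 = 4.119344e-13 F
Step 4: C = 411.93 fF

411.93


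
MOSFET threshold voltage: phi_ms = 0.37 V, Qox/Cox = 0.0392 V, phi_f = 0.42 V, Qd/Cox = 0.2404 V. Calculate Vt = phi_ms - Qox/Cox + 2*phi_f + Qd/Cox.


Step 1: Vt = phi_ms - Qox/Cox + 2*phi_f + Qd/Cox
Step 2: Vt = 0.37 - 0.0392 + 2*0.42 + 0.2404
Step 3: Vt = 0.37 - 0.0392 + 0.84 + 0.2404
Step 4: Vt = 1.4112 V

1.4112


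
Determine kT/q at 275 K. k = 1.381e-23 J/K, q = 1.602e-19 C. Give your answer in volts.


Step 1: kT = 1.381e-23 * 275 = 3.79775e-21 J
Step 2: Vt = kT/q = 3.79775e-21 / 1.602e-19
Step 3: Vt = 0.02371 V

0.02371


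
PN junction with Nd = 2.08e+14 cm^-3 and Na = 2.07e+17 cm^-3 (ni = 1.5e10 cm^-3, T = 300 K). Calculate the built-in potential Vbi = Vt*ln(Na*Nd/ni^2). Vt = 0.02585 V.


Step 1: Compute Na*Nd/ni^2 = 2.07e+17 * 2.08e+14 / (1.5e10)^2 = 1.9136e+11
Step 2: ln(1.9136e+11) = 25.9774
Step 3: Vbi = 0.02585 * 25.9774 = 0.672 V

0.672


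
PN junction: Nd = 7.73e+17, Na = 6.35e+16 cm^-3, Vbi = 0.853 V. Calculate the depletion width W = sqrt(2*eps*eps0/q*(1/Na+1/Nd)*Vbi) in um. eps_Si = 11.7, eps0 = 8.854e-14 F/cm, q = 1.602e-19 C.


Step 1: 1/Na + 1/Nd = 1/6.35e+16 + 1/7.73e+17 = 1.70417e-17
Step 2: 2*eps*eps0/q = 2*11.7*8.854e-14/1.602e-19 = 1.293281e+07
Step 3: W^2 = 1.293281e+07 * 1.70417e-17 * 0.853 = 1.87999e-10
Step 4: W = sqrt(1.87999e-10) = 1.371e-05 cm = 0.1371 um

0.1371


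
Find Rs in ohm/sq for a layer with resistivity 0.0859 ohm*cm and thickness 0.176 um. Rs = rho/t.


Step 1: Convert thickness to cm: t = 0.176 um = 1.7600e-05 cm
Step 2: Rs = rho / t = 0.0859 / 1.7600e-05
Step 3: Rs = 4880.7 ohm/sq

4880.7


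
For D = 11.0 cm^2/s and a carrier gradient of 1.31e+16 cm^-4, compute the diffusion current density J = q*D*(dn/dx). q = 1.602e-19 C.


Step 1: J = q * D * (dn/dx)
Step 2: J = 1.602e-19 * 11.0 * 1.31e+16
Step 3: J = 2.31e-02 A/cm^2

2.31e-02


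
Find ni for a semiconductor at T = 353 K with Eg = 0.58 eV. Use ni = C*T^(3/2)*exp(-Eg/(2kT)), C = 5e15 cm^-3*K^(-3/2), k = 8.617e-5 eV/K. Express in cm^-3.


Step 1: Compute kT = 8.617e-5 * 353 = 0.03041801 eV
Step 2: Exponent = -Eg/(2kT) = -0.58/(2*0.03041801) = -9.53383
Step 3: T^(3/2) = 353^1.5 = 6632.27
Step 4: ni = 5e15 * 6632.27 * exp(-9.53383) = 2.40e+15 cm^-3

2.40e+15


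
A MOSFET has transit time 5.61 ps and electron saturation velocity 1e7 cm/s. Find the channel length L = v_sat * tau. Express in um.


Step 1: tau in seconds = 5.61 ps * 1e-12 = 5.6100e-12 s
Step 2: L = v_sat * tau = 1e7 * 5.6100e-12 = 5.6100e-05 cm
Step 3: L in um = 5.6100e-05 * 1e4 = 0.561 um

0.561


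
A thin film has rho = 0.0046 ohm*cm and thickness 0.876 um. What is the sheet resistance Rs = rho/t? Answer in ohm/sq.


Step 1: Convert thickness to cm: t = 0.876 um = 8.7600e-05 cm
Step 2: Rs = rho / t = 0.0046 / 8.7600e-05
Step 3: Rs = 52.5 ohm/sq

52.5


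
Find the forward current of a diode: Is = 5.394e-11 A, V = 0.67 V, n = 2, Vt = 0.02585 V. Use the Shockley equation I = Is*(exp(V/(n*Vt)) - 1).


Step 1: V/(n*Vt) = 0.67/(2*0.02585) = 12.9594
Step 2: exp(12.9594) = 4.2481e+05
Step 3: I = 5.394e-11 * (4.2481e+05 - 1) = 2.29e-05 A

2.29e-05


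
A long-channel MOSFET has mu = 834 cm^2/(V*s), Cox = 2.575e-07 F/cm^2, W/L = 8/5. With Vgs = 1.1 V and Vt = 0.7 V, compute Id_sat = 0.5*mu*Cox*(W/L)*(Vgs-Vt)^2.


Step 1: Overdrive voltage Vov = Vgs - Vt = 1.1 - 0.7 = 0.4 V
Step 2: W/L = 8/5 = 1.6
Step 3: Id = 0.5 * 834 * 2.575e-07 * 1.6 * 0.4^2
Step 4: Id = 2.75e-05 A

2.75e-05


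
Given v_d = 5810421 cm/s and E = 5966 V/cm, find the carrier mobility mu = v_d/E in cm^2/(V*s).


Step 1: mu = v_d / E
Step 2: mu = 5810421 / 5966
Step 3: mu = 973.92 cm^2/(V*s)

973.92


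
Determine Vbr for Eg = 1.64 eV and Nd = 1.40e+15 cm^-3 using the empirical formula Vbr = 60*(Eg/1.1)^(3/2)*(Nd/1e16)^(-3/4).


Step 1: Eg/1.1 = 1.64/1.1 = 1.490909
Step 2: (Eg/1.1)^1.5 = 1.490909^1.5 = 1.820441
Step 3: (Nd/1e16)^(-0.75) = (0.14)^(-0.75) = 4.369221
Step 4: Vbr = 60 * 1.820441 * 4.369221 = 477.2 V

477.2


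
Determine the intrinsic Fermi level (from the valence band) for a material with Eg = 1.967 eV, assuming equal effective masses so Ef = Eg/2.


Step 1: For an intrinsic semiconductor, the Fermi level sits at midgap.
Step 2: Ef = Eg / 2 = 1.967 / 2 = 0.9835 eV

0.9835


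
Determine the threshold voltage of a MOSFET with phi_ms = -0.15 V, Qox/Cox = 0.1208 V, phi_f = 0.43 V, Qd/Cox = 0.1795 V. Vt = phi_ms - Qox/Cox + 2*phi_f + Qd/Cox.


Step 1: Vt = phi_ms - Qox/Cox + 2*phi_f + Qd/Cox
Step 2: Vt = -0.15 - 0.1208 + 2*0.43 + 0.1795
Step 3: Vt = -0.15 - 0.1208 + 0.86 + 0.1795
Step 4: Vt = 0.7687 V

0.7687


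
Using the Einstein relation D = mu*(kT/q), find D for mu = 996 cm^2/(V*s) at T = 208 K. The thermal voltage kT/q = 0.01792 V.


Step 1: D = mu * (kT/q)
Step 2: D = 996 * 0.01792
Step 3: D = 17.85 cm^2/s

17.85


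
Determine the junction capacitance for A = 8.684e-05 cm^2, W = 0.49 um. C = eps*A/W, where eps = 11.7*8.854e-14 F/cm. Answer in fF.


Step 1: eps_Si = 11.7 * 8.854e-14 = 1.035918e-12 F/cm
Step 2: W in cm = 0.49 * 1e-4 = 4.90e-05 cm
Step 3: C = 1.035918e-12 * 8.684e-05 / 4.90e-05 = 1.835900e-12 F
Step 4: C = 1835.9 fF

1835.9


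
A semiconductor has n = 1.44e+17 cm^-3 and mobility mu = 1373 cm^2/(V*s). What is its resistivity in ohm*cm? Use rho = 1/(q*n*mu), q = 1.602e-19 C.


Step 1: sigma = q * n * mu = 1.602e-19 * 1.44e+17 * 1373 = 3.16735e+01 S/cm
Step 2: rho = 1 / sigma = 1 / 3.16735e+01 = 0.03157 ohm*cm

0.03157


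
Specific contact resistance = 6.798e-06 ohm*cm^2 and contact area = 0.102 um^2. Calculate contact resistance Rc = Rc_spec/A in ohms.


Step 1: Convert area to cm^2: 0.102 um^2 = 1.0200e-09 cm^2
Step 2: Rc = Rc_spec / A = 6.798e-06 / 1.0200e-09
Step 3: Rc = 6.66e+03 ohms

6.66e+03


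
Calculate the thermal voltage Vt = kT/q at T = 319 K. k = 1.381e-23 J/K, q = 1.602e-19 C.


Step 1: kT = 1.381e-23 * 319 = 4.40539e-21 J
Step 2: Vt = kT/q = 4.40539e-21 / 1.602e-19
Step 3: Vt = 0.0275 V

0.0275


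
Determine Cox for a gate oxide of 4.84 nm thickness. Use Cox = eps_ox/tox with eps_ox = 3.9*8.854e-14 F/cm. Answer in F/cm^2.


Step 1: eps_ox = 3.9 * 8.854e-14 = 3.45306e-13 F/cm
Step 2: tox in cm = 4.84 nm * 1e-7 = 4.8400e-07 cm
Step 3: Cox = 3.45306e-13 / 4.8400e-07 = 7.13e-07 F/cm^2

7.13e-07


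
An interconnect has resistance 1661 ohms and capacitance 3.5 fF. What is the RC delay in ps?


Step 1: tau = R * C
Step 2: tau = 1661 * 3.5 fF = 1661 * 3.5e-15 F
Step 3: tau = 5.8135e-12 s = 5.8135 ps

5.8135


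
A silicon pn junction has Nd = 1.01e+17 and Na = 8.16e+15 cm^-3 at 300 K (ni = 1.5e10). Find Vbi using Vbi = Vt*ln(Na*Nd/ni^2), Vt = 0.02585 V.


Step 1: Compute Na*Nd/ni^2 = 8.16e+15 * 1.01e+17 / (1.5e10)^2 = 3.6629e+12
Step 2: ln(3.6629e+12) = 28.9293
Step 3: Vbi = 0.02585 * 28.9293 = 0.748 V

0.748


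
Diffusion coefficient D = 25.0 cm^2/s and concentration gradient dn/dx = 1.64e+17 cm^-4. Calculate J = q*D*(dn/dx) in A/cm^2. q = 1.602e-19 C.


Step 1: J = q * D * (dn/dx)
Step 2: J = 1.602e-19 * 25.0 * 1.64e+17
Step 3: J = 6.57e-01 A/cm^2

6.57e-01


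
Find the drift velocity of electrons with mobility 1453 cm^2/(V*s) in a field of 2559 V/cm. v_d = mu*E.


Step 1: v_d = mu * E
Step 2: v_d = 1453 * 2559 = 3718227
Step 3: v_d = 3.72e+06 cm/s

3.72e+06


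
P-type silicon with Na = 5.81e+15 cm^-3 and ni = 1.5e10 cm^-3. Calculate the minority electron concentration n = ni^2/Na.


Step 1: Majority hole concentration p ≈ Na = 5.81e+15 cm^-3
Step 2: n = ni^2 / Na = (1.5e10)^2 / 5.81e+15
Step 3: n = 3.87e+04 cm^-3

3.87e+04


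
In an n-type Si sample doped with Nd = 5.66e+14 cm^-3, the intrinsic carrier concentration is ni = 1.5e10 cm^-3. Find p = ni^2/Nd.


Step 1: Since Nd >> ni, n ≈ Nd = 5.66e+14 cm^-3
Step 2: p = ni^2 / n = (1.5e10)^2 / 5.66e+14
Step 3: p = 2.25e20 / 5.66e+14 = 3.98e+05 cm^-3

3.98e+05


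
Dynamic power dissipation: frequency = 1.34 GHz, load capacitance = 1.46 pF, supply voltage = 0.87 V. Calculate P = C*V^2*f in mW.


Step 1: V^2 = 0.87^2 = 0.7569 V^2
Step 2: P = C*V^2*f = 1.46e-12 F * 0.7569 * 1.34e9 Hz
Step 3: P = 1.48079916e-03 W
Step 4: P = 1.481 mW

1.481


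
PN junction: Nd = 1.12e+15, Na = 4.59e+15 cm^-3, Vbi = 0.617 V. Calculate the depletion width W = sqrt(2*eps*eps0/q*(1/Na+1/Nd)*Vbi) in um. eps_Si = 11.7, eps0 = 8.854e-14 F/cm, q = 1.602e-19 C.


Step 1: 1/Na + 1/Nd = 1/4.59e+15 + 1/1.12e+15 = 1.11072e-15
Step 2: 2*eps*eps0/q = 2*11.7*8.854e-14/1.602e-19 = 1.293281e+07
Step 3: W^2 = 1.293281e+07 * 1.11072e-15 * 0.617 = 8.86304e-09
Step 4: W = sqrt(8.86304e-09) = 9.414e-05 cm = 0.9414 um

0.9414


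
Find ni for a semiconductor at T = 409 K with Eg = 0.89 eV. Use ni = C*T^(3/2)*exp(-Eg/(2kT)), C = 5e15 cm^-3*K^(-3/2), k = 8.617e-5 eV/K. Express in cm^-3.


Step 1: Compute kT = 8.617e-5 * 409 = 0.03524353 eV
Step 2: Exponent = -Eg/(2kT) = -0.89/(2*0.03524353) = -12.62643
Step 3: T^(3/2) = 409^1.5 = 8271.51
Step 4: ni = 5e15 * 8271.51 * exp(-12.62643) = 1.36e+14 cm^-3

1.36e+14


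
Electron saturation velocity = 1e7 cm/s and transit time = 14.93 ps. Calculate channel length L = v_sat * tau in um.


Step 1: tau in seconds = 14.93 ps * 1e-12 = 1.4930e-11 s
Step 2: L = v_sat * tau = 1e7 * 1.4930e-11 = 1.4930e-04 cm
Step 3: L in um = 1.4930e-04 * 1e4 = 1.493 um

1.493


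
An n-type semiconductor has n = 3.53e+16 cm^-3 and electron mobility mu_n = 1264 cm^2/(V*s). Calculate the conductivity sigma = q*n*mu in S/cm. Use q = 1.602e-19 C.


Step 1: sigma = q * n * mu
Step 2: sigma = 1.602e-19 * 3.53e+16 * 1264
Step 3: sigma = 7.148e+00 S/cm

7.148e+00


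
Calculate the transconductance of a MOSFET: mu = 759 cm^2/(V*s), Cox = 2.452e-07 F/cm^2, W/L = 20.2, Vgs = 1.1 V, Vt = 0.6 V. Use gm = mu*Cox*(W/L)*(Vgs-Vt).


Step 1: Vov = Vgs - Vt = 1.1 - 0.6 = 0.5 V
Step 2: gm = mu * Cox * (W/L) * Vov
Step 3: gm = 759 * 2.452e-07 * 20.2 * 0.5 = 1.88e-03 S

1.88e-03


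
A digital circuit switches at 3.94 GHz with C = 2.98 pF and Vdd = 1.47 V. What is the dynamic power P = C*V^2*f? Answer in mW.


Step 1: V^2 = 1.47^2 = 2.1609 V^2
Step 2: P = C*V^2*f = 2.98e-12 F * 2.1609 * 3.94e9 Hz
Step 3: P = 2.537155908e-02 W
Step 4: P = 25.372 mW

25.372


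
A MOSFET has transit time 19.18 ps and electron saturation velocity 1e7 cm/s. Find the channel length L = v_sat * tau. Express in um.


Step 1: tau in seconds = 19.18 ps * 1e-12 = 1.9180e-11 s
Step 2: L = v_sat * tau = 1e7 * 1.9180e-11 = 1.9180e-04 cm
Step 3: L in um = 1.9180e-04 * 1e4 = 1.918 um

1.918


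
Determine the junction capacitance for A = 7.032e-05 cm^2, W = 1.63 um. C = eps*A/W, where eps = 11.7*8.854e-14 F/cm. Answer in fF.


Step 1: eps_Si = 11.7 * 8.854e-14 = 1.035918e-12 F/cm
Step 2: W in cm = 1.63 * 1e-4 = 1.63e-04 cm
Step 3: C = 1.035918e-12 * 7.032e-05 / 1.63e-04 = 4.469065e-13 F
Step 4: C = 446.91 fF

446.91


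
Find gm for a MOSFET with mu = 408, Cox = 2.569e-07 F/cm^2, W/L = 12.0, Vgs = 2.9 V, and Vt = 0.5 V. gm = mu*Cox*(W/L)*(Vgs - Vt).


Step 1: Vov = Vgs - Vt = 2.9 - 0.5 = 2.4 V
Step 2: gm = mu * Cox * (W/L) * Vov
Step 3: gm = 408 * 2.569e-07 * 12.0 * 2.4 = 3.02e-03 S

3.02e-03


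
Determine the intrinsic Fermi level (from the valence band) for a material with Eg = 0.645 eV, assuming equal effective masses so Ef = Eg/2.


Step 1: For an intrinsic semiconductor, the Fermi level sits at midgap.
Step 2: Ef = Eg / 2 = 0.645 / 2 = 0.3225 eV

0.3225


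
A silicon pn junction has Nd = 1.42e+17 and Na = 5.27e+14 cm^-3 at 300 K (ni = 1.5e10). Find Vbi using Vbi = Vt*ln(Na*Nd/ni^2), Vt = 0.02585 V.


Step 1: Compute Na*Nd/ni^2 = 5.27e+14 * 1.42e+17 / (1.5e10)^2 = 3.3260e+11
Step 2: ln(3.3260e+11) = 26.5302
Step 3: Vbi = 0.02585 * 26.5302 = 0.686 V

0.686


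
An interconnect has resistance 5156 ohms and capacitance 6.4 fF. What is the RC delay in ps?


Step 1: tau = R * C
Step 2: tau = 5156 * 6.4 fF = 5156 * 6.4e-15 F
Step 3: tau = 3.29984e-11 s = 32.9984 ps

32.9984


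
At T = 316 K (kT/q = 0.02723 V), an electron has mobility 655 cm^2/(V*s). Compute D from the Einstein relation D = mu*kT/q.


Step 1: D = mu * (kT/q)
Step 2: D = 655 * 0.02723
Step 3: D = 17.84 cm^2/s

17.84


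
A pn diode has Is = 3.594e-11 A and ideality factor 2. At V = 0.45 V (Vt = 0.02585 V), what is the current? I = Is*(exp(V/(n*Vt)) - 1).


Step 1: V/(n*Vt) = 0.45/(2*0.02585) = 8.7041
Step 2: exp(8.7041) = 6.0276e+03
Step 3: I = 3.594e-11 * (6.0276e+03 - 1) = 2.17e-07 A

2.17e-07


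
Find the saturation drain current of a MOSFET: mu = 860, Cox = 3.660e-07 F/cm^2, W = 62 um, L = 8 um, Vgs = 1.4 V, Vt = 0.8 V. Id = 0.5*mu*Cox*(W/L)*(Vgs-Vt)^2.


Step 1: Overdrive voltage Vov = Vgs - Vt = 1.4 - 0.8 = 0.6 V
Step 2: W/L = 62/8 = 7.75
Step 3: Id = 0.5 * 860 * 3.660e-07 * 7.75 * 0.6^2
Step 4: Id = 4.39e-04 A

4.39e-04


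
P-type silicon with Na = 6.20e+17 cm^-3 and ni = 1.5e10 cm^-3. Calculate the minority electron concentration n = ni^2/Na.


Step 1: Majority hole concentration p ≈ Na = 6.20e+17 cm^-3
Step 2: n = ni^2 / Na = (1.5e10)^2 / 6.20e+17
Step 3: n = 3.63e+02 cm^-3

3.63e+02


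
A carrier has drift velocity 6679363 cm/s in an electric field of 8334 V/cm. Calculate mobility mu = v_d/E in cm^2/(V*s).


Step 1: mu = v_d / E
Step 2: mu = 6679363 / 8334
Step 3: mu = 801.46 cm^2/(V*s)

801.46


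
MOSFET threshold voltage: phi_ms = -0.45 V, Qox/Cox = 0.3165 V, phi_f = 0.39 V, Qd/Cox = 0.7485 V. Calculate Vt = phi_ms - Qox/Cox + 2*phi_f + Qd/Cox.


Step 1: Vt = phi_ms - Qox/Cox + 2*phi_f + Qd/Cox
Step 2: Vt = -0.45 - 0.3165 + 2*0.39 + 0.7485
Step 3: Vt = -0.45 - 0.3165 + 0.78 + 0.7485
Step 4: Vt = 0.762 V

0.762


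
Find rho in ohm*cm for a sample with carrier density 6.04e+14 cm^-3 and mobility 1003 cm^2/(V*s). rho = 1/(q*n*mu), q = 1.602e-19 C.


Step 1: sigma = q * n * mu = 1.602e-19 * 6.04e+14 * 1003 = 9.70511e-02 S/cm
Step 2: rho = 1 / sigma = 1 / 9.70511e-02 = 10.3 ohm*cm

10.3


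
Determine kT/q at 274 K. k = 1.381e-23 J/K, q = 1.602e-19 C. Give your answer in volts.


Step 1: kT = 1.381e-23 * 274 = 3.78394e-21 J
Step 2: Vt = kT/q = 3.78394e-21 / 1.602e-19
Step 3: Vt = 0.02362 V

0.02362


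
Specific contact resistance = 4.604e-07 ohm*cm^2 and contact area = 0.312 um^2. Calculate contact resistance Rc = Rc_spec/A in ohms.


Step 1: Convert area to cm^2: 0.312 um^2 = 3.1200e-09 cm^2
Step 2: Rc = Rc_spec / A = 4.604e-07 / 3.1200e-09
Step 3: Rc = 1.48e+02 ohms

1.48e+02


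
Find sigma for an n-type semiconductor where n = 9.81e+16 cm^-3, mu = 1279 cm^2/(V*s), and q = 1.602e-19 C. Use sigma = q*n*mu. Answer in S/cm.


Step 1: sigma = q * n * mu
Step 2: sigma = 1.602e-19 * 9.81e+16 * 1279
Step 3: sigma = 2.010e+01 S/cm

2.010e+01


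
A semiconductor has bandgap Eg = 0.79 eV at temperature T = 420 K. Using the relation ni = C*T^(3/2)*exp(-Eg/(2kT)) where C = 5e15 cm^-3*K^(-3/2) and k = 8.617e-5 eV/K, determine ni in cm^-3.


Step 1: Compute kT = 8.617e-5 * 420 = 0.0361914 eV
Step 2: Exponent = -Eg/(2kT) = -0.79/(2*0.0361914) = -10.91420
Step 3: T^(3/2) = 420^1.5 = 8607.44
Step 4: ni = 5e15 * 8607.44 * exp(-10.91420) = 7.83e+14 cm^-3

7.83e+14


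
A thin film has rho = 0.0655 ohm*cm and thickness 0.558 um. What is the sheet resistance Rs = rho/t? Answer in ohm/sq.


Step 1: Convert thickness to cm: t = 0.558 um = 5.5800e-05 cm
Step 2: Rs = rho / t = 0.0655 / 5.5800e-05
Step 3: Rs = 1173.8 ohm/sq

1173.8


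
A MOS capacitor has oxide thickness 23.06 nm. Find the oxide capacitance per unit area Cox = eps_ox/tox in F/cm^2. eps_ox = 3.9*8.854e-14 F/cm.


Step 1: eps_ox = 3.9 * 8.854e-14 = 3.45306e-13 F/cm
Step 2: tox in cm = 23.06 nm * 1e-7 = 2.3060e-06 cm
Step 3: Cox = 3.45306e-13 / 2.3060e-06 = 1.50e-07 F/cm^2

1.50e-07


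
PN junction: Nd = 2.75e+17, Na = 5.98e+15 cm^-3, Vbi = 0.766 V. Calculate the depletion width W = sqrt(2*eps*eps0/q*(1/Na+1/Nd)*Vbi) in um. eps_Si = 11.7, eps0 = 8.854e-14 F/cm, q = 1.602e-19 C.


Step 1: 1/Na + 1/Nd = 1/5.98e+15 + 1/2.75e+17 = 1.70860e-16
Step 2: 2*eps*eps0/q = 2*11.7*8.854e-14/1.602e-19 = 1.293281e+07
Step 3: W^2 = 1.293281e+07 * 1.70860e-16 * 0.766 = 1.69263e-09
Step 4: W = sqrt(1.69263e-09) = 4.114e-05 cm = 0.4114 um

0.4114


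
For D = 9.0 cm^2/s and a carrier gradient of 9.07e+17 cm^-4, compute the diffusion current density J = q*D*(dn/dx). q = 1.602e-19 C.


Step 1: J = q * D * (dn/dx)
Step 2: J = 1.602e-19 * 9.0 * 9.07e+17
Step 3: J = 1.31e+00 A/cm^2

1.31e+00


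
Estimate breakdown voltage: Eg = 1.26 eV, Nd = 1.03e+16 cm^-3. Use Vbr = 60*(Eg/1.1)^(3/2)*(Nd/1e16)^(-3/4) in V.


Step 1: Eg/1.1 = 1.26/1.1 = 1.145455
Step 2: (Eg/1.1)^1.5 = 1.145455^1.5 = 1.225934
Step 3: (Nd/1e16)^(-0.75) = (1.03)^(-0.75) = 0.978075
Step 4: Vbr = 60 * 1.225934 * 0.978075 = 71.9 V

71.9


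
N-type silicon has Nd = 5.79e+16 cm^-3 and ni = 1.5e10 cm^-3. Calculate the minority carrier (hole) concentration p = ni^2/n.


Step 1: Since Nd >> ni, n ≈ Nd = 5.79e+16 cm^-3
Step 2: p = ni^2 / n = (1.5e10)^2 / 5.79e+16
Step 3: p = 2.25e20 / 5.79e+16 = 3.89e+03 cm^-3

3.89e+03


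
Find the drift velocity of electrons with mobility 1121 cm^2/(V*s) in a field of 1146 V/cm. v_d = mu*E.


Step 1: v_d = mu * E
Step 2: v_d = 1121 * 1146 = 1284666
Step 3: v_d = 1.28e+06 cm/s

1.28e+06


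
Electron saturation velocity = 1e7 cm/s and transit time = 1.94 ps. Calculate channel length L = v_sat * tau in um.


Step 1: tau in seconds = 1.94 ps * 1e-12 = 1.9400e-12 s
Step 2: L = v_sat * tau = 1e7 * 1.9400e-12 = 1.9400e-05 cm
Step 3: L in um = 1.9400e-05 * 1e4 = 0.194 um

0.194


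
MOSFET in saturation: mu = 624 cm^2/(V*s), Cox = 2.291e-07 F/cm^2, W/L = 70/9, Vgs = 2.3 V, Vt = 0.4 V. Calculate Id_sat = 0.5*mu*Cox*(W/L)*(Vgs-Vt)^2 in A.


Step 1: Overdrive voltage Vov = Vgs - Vt = 2.3 - 0.4 = 1.9 V
Step 2: W/L = 70/9 = 7.77778
Step 3: Id = 0.5 * 624 * 2.291e-07 * 7.77778 * 1.9^2
Step 4: Id = 2.01e-03 A

2.01e-03


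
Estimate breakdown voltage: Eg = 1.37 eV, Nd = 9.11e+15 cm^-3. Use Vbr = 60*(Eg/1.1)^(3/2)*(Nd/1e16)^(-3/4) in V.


Step 1: Eg/1.1 = 1.37/1.1 = 1.245455
Step 2: (Eg/1.1)^1.5 = 1.245455^1.5 = 1.389927
Step 3: (Nd/1e16)^(-0.75) = (0.911)^(-0.75) = 1.072411
Step 4: Vbr = 60 * 1.389927 * 1.072411 = 89.4 V

89.4


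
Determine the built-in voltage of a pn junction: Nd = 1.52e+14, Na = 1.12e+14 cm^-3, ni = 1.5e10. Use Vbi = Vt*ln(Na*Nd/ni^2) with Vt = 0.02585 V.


Step 1: Compute Na*Nd/ni^2 = 1.12e+14 * 1.52e+14 / (1.5e10)^2 = 7.5662e+07
Step 2: ln(7.5662e+07) = 18.1418
Step 3: Vbi = 0.02585 * 18.1418 = 0.469 V

0.469


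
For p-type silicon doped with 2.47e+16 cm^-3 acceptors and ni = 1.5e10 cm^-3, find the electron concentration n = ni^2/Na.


Step 1: Majority hole concentration p ≈ Na = 2.47e+16 cm^-3
Step 2: n = ni^2 / Na = (1.5e10)^2 / 2.47e+16
Step 3: n = 9.11e+03 cm^-3

9.11e+03


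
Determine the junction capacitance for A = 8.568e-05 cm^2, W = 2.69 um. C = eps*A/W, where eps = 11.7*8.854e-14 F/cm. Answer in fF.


Step 1: eps_Si = 11.7 * 8.854e-14 = 1.035918e-12 F/cm
Step 2: W in cm = 2.69 * 1e-4 = 2.69e-04 cm
Step 3: C = 1.035918e-12 * 8.568e-05 / 2.69e-04 = 3.299534e-13 F
Step 4: C = 329.95 fF

329.95


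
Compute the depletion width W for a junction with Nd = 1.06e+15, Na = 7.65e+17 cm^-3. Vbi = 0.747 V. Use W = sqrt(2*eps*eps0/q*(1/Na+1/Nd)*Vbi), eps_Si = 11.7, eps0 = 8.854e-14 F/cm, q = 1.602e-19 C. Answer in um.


Step 1: 1/Na + 1/Nd = 1/7.65e+17 + 1/1.06e+15 = 9.44703e-16
Step 2: 2*eps*eps0/q = 2*11.7*8.854e-14/1.602e-19 = 1.293281e+07
Step 3: W^2 = 1.293281e+07 * 9.44703e-16 * 0.747 = 9.12660e-09
Step 4: W = sqrt(9.12660e-09) = 9.553e-05 cm = 0.9553 um

0.9553


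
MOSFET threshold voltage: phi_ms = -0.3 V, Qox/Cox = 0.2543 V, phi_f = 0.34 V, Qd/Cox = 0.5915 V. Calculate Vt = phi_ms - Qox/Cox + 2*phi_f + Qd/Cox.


Step 1: Vt = phi_ms - Qox/Cox + 2*phi_f + Qd/Cox
Step 2: Vt = -0.3 - 0.2543 + 2*0.34 + 0.5915
Step 3: Vt = -0.3 - 0.2543 + 0.68 + 0.5915
Step 4: Vt = 0.7172 V

0.7172


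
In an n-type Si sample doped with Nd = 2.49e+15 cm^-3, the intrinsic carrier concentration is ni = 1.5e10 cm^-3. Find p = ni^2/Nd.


Step 1: Since Nd >> ni, n ≈ Nd = 2.49e+15 cm^-3
Step 2: p = ni^2 / n = (1.5e10)^2 / 2.49e+15
Step 3: p = 2.25e20 / 2.49e+15 = 9.04e+04 cm^-3

9.04e+04


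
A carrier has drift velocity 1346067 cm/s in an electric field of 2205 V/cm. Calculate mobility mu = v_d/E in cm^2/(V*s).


Step 1: mu = v_d / E
Step 2: mu = 1346067 / 2205
Step 3: mu = 610.46 cm^2/(V*s)

610.46


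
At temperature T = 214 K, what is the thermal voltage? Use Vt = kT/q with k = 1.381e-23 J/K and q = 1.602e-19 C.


Step 1: kT = 1.381e-23 * 214 = 2.95534e-21 J
Step 2: Vt = kT/q = 2.95534e-21 / 1.602e-19
Step 3: Vt = 0.01845 V

0.01845


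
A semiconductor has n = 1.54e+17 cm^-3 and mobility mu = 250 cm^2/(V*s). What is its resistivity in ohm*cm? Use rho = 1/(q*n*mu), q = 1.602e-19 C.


Step 1: sigma = q * n * mu = 1.602e-19 * 1.54e+17 * 250 = 6.16770e+00 S/cm
Step 2: rho = 1 / sigma = 1 / 6.16770e+00 = 0.1621 ohm*cm

0.1621


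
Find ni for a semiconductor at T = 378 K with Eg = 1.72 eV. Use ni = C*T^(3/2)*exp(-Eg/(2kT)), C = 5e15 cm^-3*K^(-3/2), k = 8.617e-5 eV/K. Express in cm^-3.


Step 1: Compute kT = 8.617e-5 * 378 = 0.03257226 eV
Step 2: Exponent = -Eg/(2kT) = -1.72/(2*0.03257226) = -26.40283
Step 3: T^(3/2) = 378^1.5 = 7349.16
Step 4: ni = 5e15 * 7349.16 * exp(-26.40283) = 1.25e+08 cm^-3

1.25e+08


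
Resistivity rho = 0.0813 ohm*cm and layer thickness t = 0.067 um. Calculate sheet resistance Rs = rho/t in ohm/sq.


Step 1: Convert thickness to cm: t = 0.067 um = 6.7000e-06 cm
Step 2: Rs = rho / t = 0.0813 / 6.7000e-06
Step 3: Rs = 12134.3 ohm/sq

12134.3


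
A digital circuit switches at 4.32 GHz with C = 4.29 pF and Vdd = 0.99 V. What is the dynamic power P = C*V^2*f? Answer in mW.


Step 1: V^2 = 0.99^2 = 0.9801 V^2
Step 2: P = C*V^2*f = 4.29e-12 F * 0.9801 * 4.32e9 Hz
Step 3: P = 1.816399728e-02 W
Step 4: P = 18.164 mW

18.164


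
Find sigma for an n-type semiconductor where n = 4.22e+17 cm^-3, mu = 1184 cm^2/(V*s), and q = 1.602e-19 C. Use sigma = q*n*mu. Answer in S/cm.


Step 1: sigma = q * n * mu
Step 2: sigma = 1.602e-19 * 4.22e+17 * 1184
Step 3: sigma = 8.004e+01 S/cm

8.004e+01


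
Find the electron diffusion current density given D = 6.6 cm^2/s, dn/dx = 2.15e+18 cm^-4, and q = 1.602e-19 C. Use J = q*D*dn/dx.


Step 1: J = q * D * (dn/dx)
Step 2: J = 1.602e-19 * 6.6 * 2.15e+18
Step 3: J = 2.27e+00 A/cm^2

2.27e+00


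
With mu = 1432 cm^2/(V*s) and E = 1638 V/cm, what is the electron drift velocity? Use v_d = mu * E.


Step 1: v_d = mu * E
Step 2: v_d = 1432 * 1638 = 2345616
Step 3: v_d = 2.35e+06 cm/s

2.35e+06


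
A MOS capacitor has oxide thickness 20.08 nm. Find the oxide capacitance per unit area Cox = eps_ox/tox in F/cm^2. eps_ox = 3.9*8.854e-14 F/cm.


Step 1: eps_ox = 3.9 * 8.854e-14 = 3.45306e-13 F/cm
Step 2: tox in cm = 20.08 nm * 1e-7 = 2.0080e-06 cm
Step 3: Cox = 3.45306e-13 / 2.0080e-06 = 1.72e-07 F/cm^2

1.72e-07


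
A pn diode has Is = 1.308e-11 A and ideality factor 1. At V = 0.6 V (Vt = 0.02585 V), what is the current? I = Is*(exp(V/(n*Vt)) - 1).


Step 1: V/(n*Vt) = 0.6/(1*0.02585) = 23.2108
Step 2: exp(23.2108) = 1.2032e+10
Step 3: I = 1.308e-11 * (1.2032e+10 - 1) = 1.57e-01 A

1.57e-01


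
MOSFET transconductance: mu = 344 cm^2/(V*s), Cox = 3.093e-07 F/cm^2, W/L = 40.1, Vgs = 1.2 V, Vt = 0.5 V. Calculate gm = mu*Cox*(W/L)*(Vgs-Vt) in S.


Step 1: Vov = Vgs - Vt = 1.2 - 0.5 = 0.7 V
Step 2: gm = mu * Cox * (W/L) * Vov
Step 3: gm = 344 * 3.093e-07 * 40.1 * 0.7 = 2.99e-03 S

2.99e-03


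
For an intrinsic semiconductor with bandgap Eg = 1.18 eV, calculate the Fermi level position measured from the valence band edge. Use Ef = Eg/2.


Step 1: For an intrinsic semiconductor, the Fermi level sits at midgap.
Step 2: Ef = Eg / 2 = 1.18 / 2 = 0.59 eV

0.59


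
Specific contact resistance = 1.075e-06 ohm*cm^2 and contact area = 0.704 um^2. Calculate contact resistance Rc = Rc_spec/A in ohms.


Step 1: Convert area to cm^2: 0.704 um^2 = 7.0400e-09 cm^2
Step 2: Rc = Rc_spec / A = 1.075e-06 / 7.0400e-09
Step 3: Rc = 1.53e+02 ohms

1.53e+02


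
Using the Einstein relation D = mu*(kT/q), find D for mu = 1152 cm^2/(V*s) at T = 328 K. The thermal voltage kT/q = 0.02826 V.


Step 1: D = mu * (kT/q)
Step 2: D = 1152 * 0.02826
Step 3: D = 32.56 cm^2/s

32.56


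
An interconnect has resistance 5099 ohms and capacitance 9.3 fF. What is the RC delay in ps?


Step 1: tau = R * C
Step 2: tau = 5099 * 9.3 fF = 5099 * 9.3e-15 F
Step 3: tau = 4.74207e-11 s = 47.4207 ps

47.4207


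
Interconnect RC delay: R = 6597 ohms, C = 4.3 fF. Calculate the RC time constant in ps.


Step 1: tau = R * C
Step 2: tau = 6597 * 4.3 fF = 6597 * 4.3e-15 F
Step 3: tau = 2.83671e-11 s = 28.3671 ps

28.3671


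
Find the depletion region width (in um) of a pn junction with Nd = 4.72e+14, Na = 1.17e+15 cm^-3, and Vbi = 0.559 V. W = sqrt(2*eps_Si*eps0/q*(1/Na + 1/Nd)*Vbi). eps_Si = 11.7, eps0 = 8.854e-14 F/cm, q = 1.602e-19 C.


Step 1: 1/Na + 1/Nd = 1/1.17e+15 + 1/4.72e+14 = 2.97334e-15
Step 2: 2*eps*eps0/q = 2*11.7*8.854e-14/1.602e-19 = 1.293281e+07
Step 3: W^2 = 1.293281e+07 * 2.97334e-15 * 0.559 = 2.14956e-08
Step 4: W = sqrt(2.14956e-08) = 1.466e-04 cm = 1.466 um

1.466


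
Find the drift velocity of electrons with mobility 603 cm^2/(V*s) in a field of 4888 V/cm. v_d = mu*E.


Step 1: v_d = mu * E
Step 2: v_d = 603 * 4888 = 2947464
Step 3: v_d = 2.95e+06 cm/s

2.95e+06


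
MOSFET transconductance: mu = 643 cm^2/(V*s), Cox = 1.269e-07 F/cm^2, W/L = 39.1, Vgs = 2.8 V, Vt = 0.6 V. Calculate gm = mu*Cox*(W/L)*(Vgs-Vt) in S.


Step 1: Vov = Vgs - Vt = 2.8 - 0.6 = 2.2 V
Step 2: gm = mu * Cox * (W/L) * Vov
Step 3: gm = 643 * 1.269e-07 * 39.1 * 2.2 = 7.02e-03 S

7.02e-03


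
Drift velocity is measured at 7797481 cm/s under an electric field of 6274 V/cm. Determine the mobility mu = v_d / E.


Step 1: mu = v_d / E
Step 2: mu = 7797481 / 6274
Step 3: mu = 1242.82 cm^2/(V*s)

1242.82


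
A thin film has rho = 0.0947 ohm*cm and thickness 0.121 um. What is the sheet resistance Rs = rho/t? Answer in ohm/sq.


Step 1: Convert thickness to cm: t = 0.121 um = 1.2100e-05 cm
Step 2: Rs = rho / t = 0.0947 / 1.2100e-05
Step 3: Rs = 7826.4 ohm/sq

7826.4


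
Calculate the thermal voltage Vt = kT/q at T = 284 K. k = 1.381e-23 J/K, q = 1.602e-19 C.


Step 1: kT = 1.381e-23 * 284 = 3.92204e-21 J
Step 2: Vt = kT/q = 3.92204e-21 / 1.602e-19
Step 3: Vt = 0.02448 V

0.02448


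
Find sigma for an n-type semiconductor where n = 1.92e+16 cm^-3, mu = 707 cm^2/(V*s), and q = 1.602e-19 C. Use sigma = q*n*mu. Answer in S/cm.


Step 1: sigma = q * n * mu
Step 2: sigma = 1.602e-19 * 1.92e+16 * 707
Step 3: sigma = 2.175e+00 S/cm

2.175e+00


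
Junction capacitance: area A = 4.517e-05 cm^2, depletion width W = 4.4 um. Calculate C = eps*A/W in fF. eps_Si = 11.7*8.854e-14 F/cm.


Step 1: eps_Si = 11.7 * 8.854e-14 = 1.035918e-12 F/cm
Step 2: W in cm = 4.4 * 1e-4 = 4.40e-04 cm
Step 3: C = 1.035918e-12 * 4.517e-05 / 4.40e-04 = 1.063464e-13 F
Step 4: C = 106.35 fF

106.35


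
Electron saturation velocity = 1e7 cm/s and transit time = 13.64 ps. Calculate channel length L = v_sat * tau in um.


Step 1: tau in seconds = 13.64 ps * 1e-12 = 1.3640e-11 s
Step 2: L = v_sat * tau = 1e7 * 1.3640e-11 = 1.3640e-04 cm
Step 3: L in um = 1.3640e-04 * 1e4 = 1.364 um

1.364


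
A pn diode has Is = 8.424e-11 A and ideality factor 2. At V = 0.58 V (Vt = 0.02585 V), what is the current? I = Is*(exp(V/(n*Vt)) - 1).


Step 1: V/(n*Vt) = 0.58/(2*0.02585) = 11.2186
Step 2: exp(11.2186) = 7.4503e+04
Step 3: I = 8.424e-11 * (7.4503e+04 - 1) = 6.28e-06 A

6.28e-06


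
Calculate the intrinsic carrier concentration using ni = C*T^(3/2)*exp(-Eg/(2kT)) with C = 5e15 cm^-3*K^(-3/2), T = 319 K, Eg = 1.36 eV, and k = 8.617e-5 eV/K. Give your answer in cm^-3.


Step 1: Compute kT = 8.617e-5 * 319 = 0.02748823 eV
Step 2: Exponent = -Eg/(2kT) = -1.36/(2*0.02748823) = -24.73786
Step 3: T^(3/2) = 319^1.5 = 5697.52
Step 4: ni = 5e15 * 5697.52 * exp(-24.73786) = 5.14e+08 cm^-3

5.14e+08


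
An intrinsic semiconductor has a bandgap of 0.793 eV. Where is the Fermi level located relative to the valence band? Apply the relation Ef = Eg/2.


Step 1: For an intrinsic semiconductor, the Fermi level sits at midgap.
Step 2: Ef = Eg / 2 = 0.793 / 2 = 0.3965 eV

0.3965


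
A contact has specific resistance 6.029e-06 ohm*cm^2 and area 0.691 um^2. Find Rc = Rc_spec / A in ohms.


Step 1: Convert area to cm^2: 0.691 um^2 = 6.9100e-09 cm^2
Step 2: Rc = Rc_spec / A = 6.029e-06 / 6.9100e-09
Step 3: Rc = 8.73e+02 ohms

8.73e+02


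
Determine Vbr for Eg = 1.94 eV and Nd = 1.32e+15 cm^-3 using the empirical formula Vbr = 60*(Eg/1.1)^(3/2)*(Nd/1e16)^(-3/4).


Step 1: Eg/1.1 = 1.94/1.1 = 1.763636
Step 2: (Eg/1.1)^1.5 = 1.763636^1.5 = 2.342143
Step 3: (Nd/1e16)^(-0.75) = (0.132)^(-0.75) = 4.566354
Step 4: Vbr = 60 * 2.342143 * 4.566354 = 641.7 V

641.7


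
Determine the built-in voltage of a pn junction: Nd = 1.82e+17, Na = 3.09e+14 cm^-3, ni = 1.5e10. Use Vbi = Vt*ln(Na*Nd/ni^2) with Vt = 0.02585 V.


Step 1: Compute Na*Nd/ni^2 = 3.09e+14 * 1.82e+17 / (1.5e10)^2 = 2.4995e+11
Step 2: ln(2.4995e+11) = 26.2445
Step 3: Vbi = 0.02585 * 26.2445 = 0.678 V

0.678


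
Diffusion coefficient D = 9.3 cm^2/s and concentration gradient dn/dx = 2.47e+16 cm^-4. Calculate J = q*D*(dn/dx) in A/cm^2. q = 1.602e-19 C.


Step 1: J = q * D * (dn/dx)
Step 2: J = 1.602e-19 * 9.3 * 2.47e+16
Step 3: J = 3.68e-02 A/cm^2

3.68e-02


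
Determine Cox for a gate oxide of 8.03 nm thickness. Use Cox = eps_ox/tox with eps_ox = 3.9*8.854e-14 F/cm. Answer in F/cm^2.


Step 1: eps_ox = 3.9 * 8.854e-14 = 3.45306e-13 F/cm
Step 2: tox in cm = 8.03 nm * 1e-7 = 8.0300e-07 cm
Step 3: Cox = 3.45306e-13 / 8.0300e-07 = 4.30e-07 F/cm^2

4.30e-07


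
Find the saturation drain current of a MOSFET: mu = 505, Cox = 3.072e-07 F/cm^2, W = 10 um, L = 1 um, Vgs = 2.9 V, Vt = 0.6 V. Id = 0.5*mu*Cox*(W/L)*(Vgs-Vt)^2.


Step 1: Overdrive voltage Vov = Vgs - Vt = 2.9 - 0.6 = 2.3 V
Step 2: W/L = 10/1 = 10
Step 3: Id = 0.5 * 505 * 3.072e-07 * 10 * 2.3^2
Step 4: Id = 4.10e-03 A

4.10e-03
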